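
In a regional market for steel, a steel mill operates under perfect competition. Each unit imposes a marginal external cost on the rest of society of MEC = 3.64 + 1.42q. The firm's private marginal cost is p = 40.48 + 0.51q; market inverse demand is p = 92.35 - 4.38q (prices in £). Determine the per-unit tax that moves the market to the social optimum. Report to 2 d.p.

Social marginal cost = private MC + MEC = 44.12 + 1.93q.
Set SMC = demand: 44.12 + 1.93q = 92.35 - 4.38q → q* = 7.6434.
The Pigouvian tax equals MEC at q*: 3.64 + 1.42×7.6434 = 14.4936.

tax = £14.49 per unit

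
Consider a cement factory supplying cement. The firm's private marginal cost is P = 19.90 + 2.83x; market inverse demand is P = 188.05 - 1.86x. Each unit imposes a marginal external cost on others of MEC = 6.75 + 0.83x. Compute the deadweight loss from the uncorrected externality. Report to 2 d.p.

Market equilibrium (private): 19.90 + 2.83x = 188.05 - 1.86x → x_m = 35.8529.
Social marginal cost = private MC + MEC = 26.65 + 3.66x.
Set SMC = demand: 26.65 + 3.66x = 188.05 - 1.86x → x* = 29.2391.
The welfare-loss triangle has base |x_m − x*| and height MEC(x_m) (the vertical gap between SMC and demand is zero at x* and MEC at x_m).
DWL = ½ × 6.6138 × 36.5079 = 120.7280.

DWL = 120.73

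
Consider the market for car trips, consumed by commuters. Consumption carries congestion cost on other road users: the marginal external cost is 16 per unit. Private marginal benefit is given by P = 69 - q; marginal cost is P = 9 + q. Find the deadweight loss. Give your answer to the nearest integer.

Market equilibrium (private): 9 + q = 69 - q → q_m = 30.0000.
Social marginal benefit = demand − MEC = 53 - q.
Set SMB = MC: 53 - q = 9 + q → q* = 22.0000.
The loss is the area between SMB and MC from q* to q_m; with linear curves that's a triangle of height MEC(q_m).
DWL = ½ × 8.0000 × 16.0000 = 64.0000.

DWL = 64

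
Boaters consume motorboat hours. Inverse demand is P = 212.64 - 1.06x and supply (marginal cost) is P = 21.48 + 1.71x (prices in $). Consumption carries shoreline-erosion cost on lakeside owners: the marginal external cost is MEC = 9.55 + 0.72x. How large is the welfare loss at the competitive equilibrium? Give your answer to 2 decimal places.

DWL = $502.74

Market equilibrium (private): 21.48 + 1.71x = 212.64 - 1.06x → x_m = 69.0108.
Social marginal benefit = demand − MEC = 203.09 - 1.78x.
Set SMB = MC: 203.09 - 1.78x = 21.48 + 1.71x → x* = 52.0372.
Between x* and x_m the wedge MC − SMB runs linearly from 0 to MEC(x_m), so the loss is a triangle.
DWL = ½ × 16.9736 × 59.2378 = 502.7394.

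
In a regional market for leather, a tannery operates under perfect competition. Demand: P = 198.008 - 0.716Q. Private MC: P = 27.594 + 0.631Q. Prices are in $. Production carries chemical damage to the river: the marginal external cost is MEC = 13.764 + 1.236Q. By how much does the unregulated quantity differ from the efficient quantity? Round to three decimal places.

Market equilibrium (private): 27.594 + 0.631Q = 198.008 - 0.716Q → Q_m = 126.5137.
Social marginal cost = private MC + MEC = 41.358 + 1.867Q.
Set SMC = demand: 41.358 + 1.867Q = 198.008 - 0.716Q → Q* = 60.6465.
Gap = |126.5137 − 60.6465| = 65.8672.

65.867 units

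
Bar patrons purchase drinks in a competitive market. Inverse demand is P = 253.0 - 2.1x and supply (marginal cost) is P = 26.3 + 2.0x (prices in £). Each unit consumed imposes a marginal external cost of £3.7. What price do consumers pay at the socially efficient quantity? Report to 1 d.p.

Social marginal benefit = demand − MEC = 249.3 - 2.1x.
Set SMB = MC: 249.3 - 2.1x = 26.3 + 2.0x → x* = 54.3902.
Consumer price on the demand curve at x*: 253.0 − 2.1×54.3902 = 138.7806.

P = £138.8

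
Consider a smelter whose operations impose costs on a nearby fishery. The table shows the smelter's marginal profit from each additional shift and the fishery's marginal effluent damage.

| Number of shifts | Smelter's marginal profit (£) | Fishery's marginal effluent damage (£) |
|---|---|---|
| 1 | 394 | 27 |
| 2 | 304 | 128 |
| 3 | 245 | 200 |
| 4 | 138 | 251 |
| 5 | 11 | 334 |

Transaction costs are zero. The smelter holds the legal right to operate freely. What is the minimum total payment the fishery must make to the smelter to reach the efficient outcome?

£149

Left alone the smelter would choose level 5 (marginal profit stays positive).
Efficient level: k* = 3 (marginal profit ≥ marginal effluent damage through 3).
The fishery must at least cover the smelter's forgone profit from cutting 5→3: 138 + 11 = 149.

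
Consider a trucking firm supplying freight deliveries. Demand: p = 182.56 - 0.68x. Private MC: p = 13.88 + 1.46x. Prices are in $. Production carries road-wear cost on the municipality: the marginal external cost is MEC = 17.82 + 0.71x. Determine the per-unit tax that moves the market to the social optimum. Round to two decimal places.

Social marginal cost = private MC + MEC = 31.70 + 2.17x.
Set SMC = demand: 31.70 + 2.17x = 182.56 - 0.68x → x* = 52.9333.
The Pigouvian tax equals MEC at x*: 17.82 + 0.71×52.9333 = 55.4026.

tax = $55.40 per unit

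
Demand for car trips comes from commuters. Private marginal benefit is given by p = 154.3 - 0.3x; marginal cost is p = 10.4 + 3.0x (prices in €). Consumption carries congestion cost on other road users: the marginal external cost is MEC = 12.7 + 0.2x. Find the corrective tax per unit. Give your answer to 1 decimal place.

tax = €20.2 per unit

Social marginal benefit = demand − MEC = 141.6 - 0.5x.
Set SMB = MC: 141.6 - 0.5x = 10.4 + 3.0x → x* = 37.4857.
The Pigouvian tax equals MEC at x*: 12.7 + 0.2×37.4857 = 20.1971.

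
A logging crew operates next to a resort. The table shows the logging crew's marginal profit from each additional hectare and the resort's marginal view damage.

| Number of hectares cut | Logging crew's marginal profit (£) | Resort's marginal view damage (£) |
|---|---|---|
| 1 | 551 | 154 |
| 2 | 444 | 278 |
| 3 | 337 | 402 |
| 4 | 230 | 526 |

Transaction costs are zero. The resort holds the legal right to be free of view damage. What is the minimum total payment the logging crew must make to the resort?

Efficient level: marginal profit ≥ marginal view damage through level 2, so k* = 2.
With the resort holding the right, the logging crew must at least compensate total damage at k*: 154 + 278 = 432.

£432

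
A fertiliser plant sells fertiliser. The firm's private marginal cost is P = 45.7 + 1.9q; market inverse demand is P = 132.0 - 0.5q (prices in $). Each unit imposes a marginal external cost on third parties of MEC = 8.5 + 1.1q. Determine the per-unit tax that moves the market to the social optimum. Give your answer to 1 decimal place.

tax = $33.0 per unit

Social marginal cost = private MC + MEC = 54.2 + 3.0q.
Set SMC = demand: 54.2 + 3.0q = 132.0 - 0.5q → q* = 22.2286.
The Pigouvian tax equals MEC at q*: 8.5 + 1.1×22.2286 = 32.9515.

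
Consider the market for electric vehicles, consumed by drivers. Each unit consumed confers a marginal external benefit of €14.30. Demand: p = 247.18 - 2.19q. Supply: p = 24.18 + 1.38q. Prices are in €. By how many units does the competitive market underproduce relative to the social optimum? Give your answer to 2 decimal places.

Market equilibrium (private): 24.18 + 1.38q = 247.18 - 2.19q → q_m = 62.4650.
Social marginal benefit = demand + MEB = 261.48 - 2.19q.
Set SMB = MC: 261.48 - 2.19q = 24.18 + 1.38q → q* = 66.4706.
Gap = |62.4650 − 66.4706| = 4.0056.

4.01 units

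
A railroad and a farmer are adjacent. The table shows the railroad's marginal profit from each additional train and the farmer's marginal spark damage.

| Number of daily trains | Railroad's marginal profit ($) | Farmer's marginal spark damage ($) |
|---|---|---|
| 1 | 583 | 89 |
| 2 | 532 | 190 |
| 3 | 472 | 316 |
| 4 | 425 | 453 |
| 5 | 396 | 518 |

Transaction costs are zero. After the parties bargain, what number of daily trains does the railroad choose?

3

Bargaining reaches the level where marginal profit last exceeds marginal spark damage.
That holds through level 3 (472 ≥ 316) but not at 4 (425 < 453).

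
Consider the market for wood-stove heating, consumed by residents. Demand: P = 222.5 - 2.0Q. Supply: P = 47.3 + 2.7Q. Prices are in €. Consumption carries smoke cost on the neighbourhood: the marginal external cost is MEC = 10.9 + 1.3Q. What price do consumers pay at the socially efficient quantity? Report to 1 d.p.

Social marginal benefit = demand − MEC = 211.6 - 3.3Q.
Set SMB = MC: 211.6 - 3.3Q = 47.3 + 2.7Q → Q* = 27.3833.
Consumer price on the demand curve at Q*: 222.5 − 2.0×27.3833 = 167.7334.

P = €167.7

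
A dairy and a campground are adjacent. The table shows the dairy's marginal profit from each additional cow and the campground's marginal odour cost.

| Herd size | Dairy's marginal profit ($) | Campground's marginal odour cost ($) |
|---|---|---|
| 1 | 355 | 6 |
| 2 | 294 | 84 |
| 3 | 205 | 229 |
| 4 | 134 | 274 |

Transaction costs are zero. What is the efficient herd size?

2

Bargaining reaches the level where marginal profit last exceeds marginal odour cost.
That holds through level 2 (294 ≥ 84) but not at 3 (205 < 229).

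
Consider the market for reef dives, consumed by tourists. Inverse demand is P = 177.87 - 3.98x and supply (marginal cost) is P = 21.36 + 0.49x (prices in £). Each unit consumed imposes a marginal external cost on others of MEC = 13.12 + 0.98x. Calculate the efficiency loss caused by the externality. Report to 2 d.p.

DWL = £206.41

Market equilibrium (private): 21.36 + 0.49x = 177.87 - 3.98x → x_m = 35.0134.
Social marginal benefit = demand − MEC = 164.75 - 4.96x.
Set SMB = MC: 164.75 - 4.96x = 21.36 + 0.49x → x* = 26.3101.
The loss is the area between SMB and MC from x* to x_m; with linear curves that's a triangle of height MEC(x_m).
DWL = ½ × 8.7033 × 47.4332 = 206.4127.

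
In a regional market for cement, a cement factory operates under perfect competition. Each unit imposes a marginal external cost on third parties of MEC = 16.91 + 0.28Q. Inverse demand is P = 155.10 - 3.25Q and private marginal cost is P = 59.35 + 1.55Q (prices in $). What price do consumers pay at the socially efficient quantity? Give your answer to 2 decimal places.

P = $104.66

Social marginal cost = private MC + MEC = 76.26 + 1.83Q.
Set SMC = demand: 76.26 + 1.83Q = 155.10 - 3.25Q → Q* = 15.5197.
Consumer price on the demand curve at Q*: 155.10 − 3.25×15.5197 = 104.6610.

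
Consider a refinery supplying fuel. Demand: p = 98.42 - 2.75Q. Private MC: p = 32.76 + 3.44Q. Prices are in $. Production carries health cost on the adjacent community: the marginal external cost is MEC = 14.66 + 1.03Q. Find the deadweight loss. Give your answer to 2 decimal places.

Market equilibrium (private): 32.76 + 3.44Q = 98.42 - 2.75Q → Q_m = 10.6074.
Social marginal cost = private MC + MEC = 47.42 + 4.47Q.
Set SMC = demand: 47.42 + 4.47Q = 98.42 - 2.75Q → Q* = 7.0637.
The loss is the area between SMC and demand from Q* to Q_m; with linear curves that's a triangle of height MEC(Q_m).
DWL = ½ × 3.5437 × 25.5857 = 45.3340.

DWL = $45.33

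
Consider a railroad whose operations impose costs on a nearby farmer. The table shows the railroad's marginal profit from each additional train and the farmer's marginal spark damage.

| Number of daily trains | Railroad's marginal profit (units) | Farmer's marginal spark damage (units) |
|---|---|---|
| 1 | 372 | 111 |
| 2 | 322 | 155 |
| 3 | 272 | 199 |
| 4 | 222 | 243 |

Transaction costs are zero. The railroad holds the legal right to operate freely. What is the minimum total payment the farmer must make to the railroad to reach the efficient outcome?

222

Left alone the railroad would choose level 4 (marginal profit stays positive).
Efficient level: k* = 3 (marginal profit ≥ marginal spark damage through 3).
The farmer must at least cover the railroad's forgone profit from cutting 4→3: 222 = 222.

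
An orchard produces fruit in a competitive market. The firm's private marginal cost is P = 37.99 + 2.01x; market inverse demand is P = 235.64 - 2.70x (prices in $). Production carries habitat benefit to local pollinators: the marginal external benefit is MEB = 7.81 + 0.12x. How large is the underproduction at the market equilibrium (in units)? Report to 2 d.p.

Market equilibrium (private): 37.99 + 2.01x = 235.64 - 2.70x → x_m = 41.9639.
Social marginal cost = private MC − MEB = 30.18 + 1.89x.
Set SMC = demand: 30.18 + 1.89x = 235.64 - 2.70x → x* = 44.7625.
Gap = |41.9639 − 44.7625| = 2.7986.

2.80 units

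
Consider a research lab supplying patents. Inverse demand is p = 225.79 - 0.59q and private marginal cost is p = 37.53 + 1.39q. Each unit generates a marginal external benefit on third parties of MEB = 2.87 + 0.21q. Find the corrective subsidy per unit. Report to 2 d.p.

Social marginal cost = private MC − MEB = 34.66 + 1.18q.
Set SMC = demand: 34.66 + 1.18q = 225.79 - 0.59q → q* = 107.9831.
The Pigouvian subsidy equals MEB at q*: 2.87 + 0.21×107.9831 = 25.5465.

subsidy = 25.55 per unit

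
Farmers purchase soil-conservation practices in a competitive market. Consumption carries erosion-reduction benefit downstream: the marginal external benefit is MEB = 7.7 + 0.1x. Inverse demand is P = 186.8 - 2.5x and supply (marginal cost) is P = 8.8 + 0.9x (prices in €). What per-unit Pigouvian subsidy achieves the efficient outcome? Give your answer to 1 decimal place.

Social marginal benefit = demand + MEB = 194.5 - 2.4x.
Set SMB = MC: 194.5 - 2.4x = 8.8 + 0.9x → x* = 56.2727.
The Pigouvian subsidy equals MEB at x*: 7.7 + 0.1×56.2727 = 13.3273.

subsidy = €13.3 per unit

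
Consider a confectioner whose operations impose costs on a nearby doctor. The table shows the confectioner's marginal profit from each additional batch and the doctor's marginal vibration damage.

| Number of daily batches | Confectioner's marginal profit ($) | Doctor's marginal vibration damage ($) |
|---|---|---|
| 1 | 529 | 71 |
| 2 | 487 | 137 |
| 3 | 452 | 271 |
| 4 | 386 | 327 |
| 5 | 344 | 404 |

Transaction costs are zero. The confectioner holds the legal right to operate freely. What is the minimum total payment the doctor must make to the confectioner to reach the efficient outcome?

$344

Left alone the confectioner would choose level 5 (marginal profit stays positive).
Efficient level: k* = 4 (marginal profit ≥ marginal vibration damage through 4).
The doctor must at least cover the confectioner's forgone profit from cutting 5→4: 344 = 344.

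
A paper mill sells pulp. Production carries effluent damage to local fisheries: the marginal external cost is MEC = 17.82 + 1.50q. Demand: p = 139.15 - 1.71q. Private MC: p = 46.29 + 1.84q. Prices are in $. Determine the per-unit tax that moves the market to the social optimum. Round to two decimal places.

Social marginal cost = private MC + MEC = 64.11 + 3.34q.
Set SMC = demand: 64.11 + 3.34q = 139.15 - 1.71q → q* = 14.8594.
The Pigouvian tax equals MEC at q*: 17.82 + 1.50×14.8594 = 40.1091.

tax = $40.11 per unit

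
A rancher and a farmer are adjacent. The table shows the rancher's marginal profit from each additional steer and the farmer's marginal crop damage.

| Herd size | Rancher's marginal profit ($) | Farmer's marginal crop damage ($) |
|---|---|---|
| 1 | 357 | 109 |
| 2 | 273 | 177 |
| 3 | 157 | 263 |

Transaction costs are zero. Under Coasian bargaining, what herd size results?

2

Bargaining reaches the level where marginal profit last exceeds marginal crop damage.
That holds through level 2 (273 ≥ 177) but not at 3 (157 < 263).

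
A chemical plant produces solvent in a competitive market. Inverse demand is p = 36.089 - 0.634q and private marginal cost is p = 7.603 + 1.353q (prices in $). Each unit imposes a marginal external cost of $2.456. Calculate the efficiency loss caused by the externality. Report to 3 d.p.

Market equilibrium (private): 7.603 + 1.353q = 36.089 - 0.634q → q_m = 14.3362.
Social marginal cost = private MC + MEC = 10.059 + 1.353q.
Set SMC = demand: 10.059 + 1.353q = 36.089 - 0.634q → q* = 13.1002.
Between q* and q_m the wedge SMC − demand runs linearly from 0 to MEC(q_m), so the loss is a triangle.
DWL = ½ × 1.2360 × 2.4560 = 1.5178.

DWL = $1.518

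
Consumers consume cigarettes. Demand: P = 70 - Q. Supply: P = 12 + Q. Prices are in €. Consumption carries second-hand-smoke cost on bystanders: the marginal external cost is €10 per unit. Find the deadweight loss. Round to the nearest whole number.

Market equilibrium (private): 12 + Q = 70 - Q → Q_m = 29.0000.
Social marginal benefit = demand − MEC = 60 - Q.
Set SMB = MC: 60 - Q = 12 + Q → Q* = 24.0000.
The welfare-loss triangle has base |Q_m − Q*| and height MEC(Q_m) (the vertical gap between SMB and MC is zero at Q* and MEC at Q_m).
DWL = ½ × 5.0000 × 10.0000 = 25.0000.

DWL = €25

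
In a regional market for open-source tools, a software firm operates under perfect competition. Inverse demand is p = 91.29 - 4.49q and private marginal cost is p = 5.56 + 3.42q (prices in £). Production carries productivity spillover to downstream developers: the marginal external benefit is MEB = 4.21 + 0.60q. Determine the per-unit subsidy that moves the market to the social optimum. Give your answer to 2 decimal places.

subsidy = £11.59 per unit

Social marginal cost = private MC − MEB = 1.35 + 2.82q.
Set SMC = demand: 1.35 + 2.82q = 91.29 - 4.49q → q* = 12.3037.
The Pigouvian subsidy equals MEB at q*: 4.21 + 0.60×12.3037 = 11.5922.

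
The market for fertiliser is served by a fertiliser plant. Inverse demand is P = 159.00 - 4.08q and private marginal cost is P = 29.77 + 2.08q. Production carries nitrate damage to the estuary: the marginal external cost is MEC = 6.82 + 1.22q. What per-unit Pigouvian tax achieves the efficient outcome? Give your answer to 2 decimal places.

Social marginal cost = private MC + MEC = 36.59 + 3.30q.
Set SMC = demand: 36.59 + 3.30q = 159.00 - 4.08q → q* = 16.5867.
The Pigouvian tax equals MEC at q*: 6.82 + 1.22×16.5867 = 27.0558.

tax = 27.06 per unit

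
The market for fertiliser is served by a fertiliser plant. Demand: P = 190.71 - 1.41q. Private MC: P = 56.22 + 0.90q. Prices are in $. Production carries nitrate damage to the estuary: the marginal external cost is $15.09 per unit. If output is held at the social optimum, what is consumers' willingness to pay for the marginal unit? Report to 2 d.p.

Social marginal cost = private MC + MEC = 71.31 + 0.90q.
Set SMC = demand: 71.31 + 0.90q = 190.71 - 1.41q → q* = 51.6883.
Consumer price on the demand curve at q*: 190.71 − 1.41×51.6883 = 117.8295.

P = $117.83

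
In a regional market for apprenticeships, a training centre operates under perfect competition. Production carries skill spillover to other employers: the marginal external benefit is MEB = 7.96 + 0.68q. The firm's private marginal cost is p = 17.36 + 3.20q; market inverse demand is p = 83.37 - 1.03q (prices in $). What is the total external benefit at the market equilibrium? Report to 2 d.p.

$207.01

Market equilibrium (private): 17.36 + 3.20q = 83.37 - 1.03q → q_m = 15.6052.
Total external benefit = ∫₀^{q_m} (7.96 + 0.68q) dq = 7.96×15.6052 + ½×0.68×15.6052² = 207.0150.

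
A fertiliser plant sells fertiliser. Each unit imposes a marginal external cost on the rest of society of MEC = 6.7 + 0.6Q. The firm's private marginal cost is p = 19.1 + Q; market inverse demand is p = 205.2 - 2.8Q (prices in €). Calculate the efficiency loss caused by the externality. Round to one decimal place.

Market equilibrium (private): 19.1 + Q = 205.2 - 2.8Q → Q_m = 48.9737.
Social marginal cost = private MC + MEC = 25.8 + 1.6Q.
Set SMC = demand: 25.8 + 1.6Q = 205.2 - 2.8Q → Q* = 40.7727.
Height of the DWL triangle at Q_m is SMC(Q_m) − demand(Q_m) = MEC(Q_m) = 36.0842.
DWL = ½ × 8.2010 × 36.0842 = 147.9633.

DWL = €148.0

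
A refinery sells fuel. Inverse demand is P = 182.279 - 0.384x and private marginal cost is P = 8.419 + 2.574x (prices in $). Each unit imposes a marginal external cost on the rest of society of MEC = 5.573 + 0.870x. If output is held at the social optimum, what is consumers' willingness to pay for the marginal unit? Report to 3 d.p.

P = $165.398

Social marginal cost = private MC + MEC = 13.992 + 3.444x.
Set SMC = demand: 13.992 + 3.444x = 182.279 - 0.384x → x* = 43.9621.
Consumer price on the demand curve at x*: 182.279 − 0.384×43.9621 = 165.3976.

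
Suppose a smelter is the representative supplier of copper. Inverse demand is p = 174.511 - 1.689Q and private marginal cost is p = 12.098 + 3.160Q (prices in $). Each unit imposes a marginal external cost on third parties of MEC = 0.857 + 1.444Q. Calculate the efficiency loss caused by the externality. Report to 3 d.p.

DWL = $192.504

Market equilibrium (private): 12.098 + 3.160Q = 174.511 - 1.689Q → Q_m = 33.4941.
Social marginal cost = private MC + MEC = 12.955 + 4.604Q.
Set SMC = demand: 12.955 + 4.604Q = 174.511 - 1.689Q → Q* = 25.6723.
The loss is the area between SMC and demand from Q* to Q_m; with linear curves that's a triangle of height MEC(Q_m).
DWL = ½ × 7.8218 × 49.2225 = 192.5043.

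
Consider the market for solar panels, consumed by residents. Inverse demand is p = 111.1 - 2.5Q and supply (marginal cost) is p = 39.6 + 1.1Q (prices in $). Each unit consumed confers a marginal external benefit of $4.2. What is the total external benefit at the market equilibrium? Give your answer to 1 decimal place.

$83.4

Market equilibrium (private): 39.6 + 1.1Q = 111.1 - 2.5Q → Q_m = 19.8611.
Total external benefit = MEB × Q_m = 4.2 × 19.8611 = 83.4166.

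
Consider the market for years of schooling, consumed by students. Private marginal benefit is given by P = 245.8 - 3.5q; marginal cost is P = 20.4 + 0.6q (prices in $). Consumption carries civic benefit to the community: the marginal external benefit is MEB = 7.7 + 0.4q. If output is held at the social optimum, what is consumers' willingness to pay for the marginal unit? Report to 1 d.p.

P = $25.3

Social marginal benefit = demand + MEB = 253.5 - 3.1q.
Set SMB = MC: 253.5 - 3.1q = 20.4 + 0.6q → q* = 63.0000.
Consumer price on the demand curve at q*: 245.8 − 3.5×63.0000 = 25.3000.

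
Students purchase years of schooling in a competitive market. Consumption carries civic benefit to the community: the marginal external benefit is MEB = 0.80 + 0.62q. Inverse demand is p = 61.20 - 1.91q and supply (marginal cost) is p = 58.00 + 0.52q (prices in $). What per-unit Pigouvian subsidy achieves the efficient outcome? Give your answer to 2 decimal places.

subsidy = $2.17 per unit

Social marginal benefit = demand + MEB = 62.00 - 1.29q.
Set SMB = MC: 62.00 - 1.29q = 58.00 + 0.52q → q* = 2.2099.
The Pigouvian subsidy equals MEB at q*: 0.80 + 0.62×2.2099 = 2.1701.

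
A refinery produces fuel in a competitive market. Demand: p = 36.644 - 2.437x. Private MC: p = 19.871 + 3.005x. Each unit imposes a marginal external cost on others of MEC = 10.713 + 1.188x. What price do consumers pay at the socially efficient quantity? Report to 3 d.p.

P = 34.417

Social marginal cost = private MC + MEC = 30.584 + 4.193x.
Set SMC = demand: 30.584 + 4.193x = 36.644 - 2.437x → x* = 0.9140.
Consumer price on the demand curve at x*: 36.644 − 2.437×0.9140 = 34.4166.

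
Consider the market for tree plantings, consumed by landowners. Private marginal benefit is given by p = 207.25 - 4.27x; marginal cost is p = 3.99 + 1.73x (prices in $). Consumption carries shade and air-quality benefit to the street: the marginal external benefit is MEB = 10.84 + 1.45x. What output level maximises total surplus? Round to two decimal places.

Social marginal benefit = demand + MEB = 218.09 - 2.82x.
Set SMB = MC: 218.09 - 2.82x = 3.99 + 1.73x → x* = 47.0549.

x* = 47.05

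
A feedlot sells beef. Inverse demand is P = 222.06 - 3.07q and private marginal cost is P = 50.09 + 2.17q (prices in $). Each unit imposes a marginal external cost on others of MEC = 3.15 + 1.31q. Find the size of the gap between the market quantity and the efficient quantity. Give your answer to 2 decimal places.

7.04 units

Market equilibrium (private): 50.09 + 2.17q = 222.06 - 3.07q → q_m = 32.8187.
Social marginal cost = private MC + MEC = 53.24 + 3.48q.
Set SMC = demand: 53.24 + 3.48q = 222.06 - 3.07q → q* = 25.7740.
Gap = |32.8187 − 25.7740| = 7.0447.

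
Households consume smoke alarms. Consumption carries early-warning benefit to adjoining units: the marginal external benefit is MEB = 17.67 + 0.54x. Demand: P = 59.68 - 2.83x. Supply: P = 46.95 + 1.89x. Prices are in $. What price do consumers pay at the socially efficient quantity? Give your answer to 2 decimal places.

Social marginal benefit = demand + MEB = 77.35 - 2.29x.
Set SMB = MC: 77.35 - 2.29x = 46.95 + 1.89x → x* = 7.2727.
Consumer price on the demand curve at x*: 59.68 − 2.83×7.2727 = 39.0983.

P = $39.10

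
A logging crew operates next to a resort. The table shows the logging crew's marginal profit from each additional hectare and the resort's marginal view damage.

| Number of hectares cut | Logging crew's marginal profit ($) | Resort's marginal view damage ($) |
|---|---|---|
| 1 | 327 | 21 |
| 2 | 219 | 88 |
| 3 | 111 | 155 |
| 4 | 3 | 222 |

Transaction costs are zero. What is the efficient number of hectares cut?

2

Bargaining reaches the level where marginal profit last exceeds marginal view damage.
That holds through level 2 (219 ≥ 88) but not at 3 (111 < 155).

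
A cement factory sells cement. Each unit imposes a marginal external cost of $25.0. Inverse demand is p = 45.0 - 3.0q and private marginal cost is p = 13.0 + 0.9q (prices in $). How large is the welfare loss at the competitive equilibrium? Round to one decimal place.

Market equilibrium (private): 13.0 + 0.9q = 45.0 - 3.0q → q_m = 8.2051.
Social marginal cost = private MC + MEC = 38.0 + 0.9q.
Set SMC = demand: 38.0 + 0.9q = 45.0 - 3.0q → q* = 1.7949.
Height of the DWL triangle at q_m is SMC(q_m) − demand(q_m) = MEC(q_m) = 25.0000.
DWL = ½ × 6.4102 × 25.0000 = 80.1275.

DWL = $80.1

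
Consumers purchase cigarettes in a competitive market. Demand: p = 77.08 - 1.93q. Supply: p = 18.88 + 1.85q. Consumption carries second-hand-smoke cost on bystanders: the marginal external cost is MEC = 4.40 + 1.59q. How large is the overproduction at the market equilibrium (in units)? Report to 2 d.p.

Market equilibrium (private): 18.88 + 1.85q = 77.08 - 1.93q → q_m = 15.3968.
Social marginal benefit = demand − MEC = 72.68 - 3.52q.
Set SMB = MC: 72.68 - 3.52q = 18.88 + 1.85q → q* = 10.0186.
Gap = |15.3968 − 10.0186| = 5.3782.

5.38 units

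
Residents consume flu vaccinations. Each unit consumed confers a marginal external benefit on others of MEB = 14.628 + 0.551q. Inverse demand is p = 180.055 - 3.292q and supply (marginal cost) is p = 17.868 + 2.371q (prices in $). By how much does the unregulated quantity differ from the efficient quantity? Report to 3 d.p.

Market equilibrium (private): 17.868 + 2.371q = 180.055 - 3.292q → q_m = 28.6398.
Social marginal benefit = demand + MEB = 194.683 - 2.741q.
Set SMB = MC: 194.683 - 2.741q = 17.868 + 2.371q → q* = 34.5882.
Gap = |28.6398 − 34.5882| = 5.9484.

5.948 units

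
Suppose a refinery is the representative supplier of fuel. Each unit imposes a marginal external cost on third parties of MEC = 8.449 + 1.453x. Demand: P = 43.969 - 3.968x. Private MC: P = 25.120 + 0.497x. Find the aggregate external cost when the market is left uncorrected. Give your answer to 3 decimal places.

48.614

Market equilibrium (private): 25.120 + 0.497x = 43.969 - 3.968x → x_m = 4.2215.
Total external cost = ∫₀^{x_m} (8.449 + 1.453x) dx = 8.449×4.2215 + ½×1.453×4.2215² = 48.6145.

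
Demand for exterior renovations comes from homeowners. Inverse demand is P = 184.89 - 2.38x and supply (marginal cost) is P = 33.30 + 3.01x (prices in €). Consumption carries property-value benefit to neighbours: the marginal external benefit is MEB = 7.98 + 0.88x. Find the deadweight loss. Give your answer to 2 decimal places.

Market equilibrium (private): 33.30 + 3.01x = 184.89 - 2.38x → x_m = 28.1243.
Social marginal benefit = demand + MEB = 192.87 - 1.50x.
Set SMB = MC: 192.87 - 1.50x = 33.30 + 3.01x → x* = 35.3814.
The welfare-loss triangle has base |x_m − x*| and height MEB(x_m) (the vertical gap between SMB and MC is zero at x* and MEB at x_m).
DWL = ½ × 7.2571 × 32.7294 = 118.7603.

DWL = €118.76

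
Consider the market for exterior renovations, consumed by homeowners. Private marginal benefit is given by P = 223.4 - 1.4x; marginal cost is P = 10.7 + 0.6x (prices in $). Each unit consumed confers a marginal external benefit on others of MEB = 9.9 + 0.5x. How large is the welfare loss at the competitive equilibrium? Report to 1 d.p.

DWL = $1326.2

Market equilibrium (private): 10.7 + 0.6x = 223.4 - 1.4x → x_m = 106.3500.
Social marginal benefit = demand + MEB = 233.3 - 0.9x.
Set SMB = MC: 233.3 - 0.9x = 10.7 + 0.6x → x* = 148.4000.
Between x* and x_m the wedge SMB − MC runs linearly from 0 to MEB(x_m), so the loss is a triangle.
DWL = ½ × 42.0500 × 63.0750 = 1326.1519.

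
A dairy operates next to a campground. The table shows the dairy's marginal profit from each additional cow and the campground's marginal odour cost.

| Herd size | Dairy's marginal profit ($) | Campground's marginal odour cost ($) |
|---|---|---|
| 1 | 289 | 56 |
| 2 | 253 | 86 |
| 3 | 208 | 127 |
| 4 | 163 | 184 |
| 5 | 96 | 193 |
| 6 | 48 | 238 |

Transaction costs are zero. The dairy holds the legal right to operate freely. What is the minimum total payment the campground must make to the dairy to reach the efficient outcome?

$307

Left alone the dairy would choose level 6 (marginal profit stays positive).
Efficient level: k* = 3 (marginal profit ≥ marginal odour cost through 3).
The campground must at least cover the dairy's forgone profit from cutting 6→3: 163 + 96 + 48 = 307.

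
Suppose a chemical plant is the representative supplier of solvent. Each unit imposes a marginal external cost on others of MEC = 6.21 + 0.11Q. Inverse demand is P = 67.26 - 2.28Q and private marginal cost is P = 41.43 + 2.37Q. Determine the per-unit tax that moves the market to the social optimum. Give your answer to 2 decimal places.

tax = 6.66 per unit

Social marginal cost = private MC + MEC = 47.64 + 2.48Q.
Set SMC = demand: 47.64 + 2.48Q = 67.26 - 2.28Q → Q* = 4.1218.
The Pigouvian tax equals MEC at Q*: 6.21 + 0.11×4.1218 = 6.6634.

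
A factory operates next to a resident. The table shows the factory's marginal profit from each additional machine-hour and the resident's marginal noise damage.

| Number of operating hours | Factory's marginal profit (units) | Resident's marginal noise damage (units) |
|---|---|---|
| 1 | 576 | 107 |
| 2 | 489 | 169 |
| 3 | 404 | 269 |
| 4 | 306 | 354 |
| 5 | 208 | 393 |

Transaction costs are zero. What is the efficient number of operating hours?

Bargaining reaches the level where marginal profit last exceeds marginal noise damage.
That holds through level 3 (404 ≥ 269) but not at 4 (306 < 354).

3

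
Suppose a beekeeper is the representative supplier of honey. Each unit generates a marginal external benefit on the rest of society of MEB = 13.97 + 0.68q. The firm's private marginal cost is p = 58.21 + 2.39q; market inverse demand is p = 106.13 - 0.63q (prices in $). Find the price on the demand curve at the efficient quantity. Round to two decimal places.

Social marginal cost = private MC − MEB = 44.24 + 1.71q.
Set SMC = demand: 44.24 + 1.71q = 106.13 - 0.63q → q* = 26.4487.
Consumer price on the demand curve at q*: 106.13 − 0.63×26.4487 = 89.4673.

P = $89.47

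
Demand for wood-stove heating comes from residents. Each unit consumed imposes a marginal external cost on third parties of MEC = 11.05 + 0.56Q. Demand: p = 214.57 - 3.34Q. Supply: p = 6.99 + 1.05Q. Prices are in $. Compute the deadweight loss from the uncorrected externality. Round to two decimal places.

DWL = $142.27

Market equilibrium (private): 6.99 + 1.05Q = 214.57 - 3.34Q → Q_m = 47.2847.
Social marginal benefit = demand − MEC = 203.52 - 3.90Q.
Set SMB = MC: 203.52 - 3.90Q = 6.99 + 1.05Q → Q* = 39.7030.
Between Q* and Q_m the wedge MC − SMB runs linearly from 0 to MEC(Q_m), so the loss is a triangle.
DWL = ½ × 7.5817 × 37.5295 = 142.2687.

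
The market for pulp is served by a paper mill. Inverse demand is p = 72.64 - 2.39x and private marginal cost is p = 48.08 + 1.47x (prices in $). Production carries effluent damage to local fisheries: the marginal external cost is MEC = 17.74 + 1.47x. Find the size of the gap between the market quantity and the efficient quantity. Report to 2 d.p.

5.08 units

Market equilibrium (private): 48.08 + 1.47x = 72.64 - 2.39x → x_m = 6.3627.
Social marginal cost = private MC + MEC = 65.82 + 2.94x.
Set SMC = demand: 65.82 + 2.94x = 72.64 - 2.39x → x* = 1.2795.
Gap = |6.3627 − 1.2795| = 5.0832.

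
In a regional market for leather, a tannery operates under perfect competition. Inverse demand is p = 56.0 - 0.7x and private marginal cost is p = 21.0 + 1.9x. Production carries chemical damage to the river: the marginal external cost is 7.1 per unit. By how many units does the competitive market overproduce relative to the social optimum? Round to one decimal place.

Market equilibrium (private): 21.0 + 1.9x = 56.0 - 0.7x → x_m = 13.4615.
Social marginal cost = private MC + MEC = 28.1 + 1.9x.
Set SMC = demand: 28.1 + 1.9x = 56.0 - 0.7x → x* = 10.7308.
Gap = |13.4615 − 10.7308| = 2.7307.

2.7 units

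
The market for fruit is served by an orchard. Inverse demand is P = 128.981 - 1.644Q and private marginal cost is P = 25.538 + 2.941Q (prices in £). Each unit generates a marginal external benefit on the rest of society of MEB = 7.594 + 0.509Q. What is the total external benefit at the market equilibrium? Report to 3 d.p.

£300.872

Market equilibrium (private): 25.538 + 2.941Q = 128.981 - 1.644Q → Q_m = 22.5612.
Total external benefit = ∫₀^{Q_m} (7.594 + 0.509Q) dQ = 7.594×22.5612 + ½×0.509×22.5612² = 300.8722.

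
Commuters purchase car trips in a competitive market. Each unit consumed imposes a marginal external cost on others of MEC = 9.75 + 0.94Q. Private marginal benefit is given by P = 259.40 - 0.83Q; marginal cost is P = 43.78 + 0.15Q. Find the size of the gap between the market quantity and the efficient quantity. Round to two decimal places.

Market equilibrium (private): 43.78 + 0.15Q = 259.40 - 0.83Q → Q_m = 220.0204.
Social marginal benefit = demand − MEC = 249.65 - 1.77Q.
Set SMB = MC: 249.65 - 1.77Q = 43.78 + 0.15Q → Q* = 107.2240.
Gap = |220.0204 − 107.2240| = 112.7964.

112.80 units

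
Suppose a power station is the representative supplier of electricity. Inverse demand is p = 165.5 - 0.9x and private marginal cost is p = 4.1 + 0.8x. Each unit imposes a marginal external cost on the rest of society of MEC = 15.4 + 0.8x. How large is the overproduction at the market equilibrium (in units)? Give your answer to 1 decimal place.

Market equilibrium (private): 4.1 + 0.8x = 165.5 - 0.9x → x_m = 94.9412.
Social marginal cost = private MC + MEC = 19.5 + 1.6x.
Set SMC = demand: 19.5 + 1.6x = 165.5 - 0.9x → x* = 58.4000.
Gap = |94.9412 − 58.4000| = 36.5412.

36.5 units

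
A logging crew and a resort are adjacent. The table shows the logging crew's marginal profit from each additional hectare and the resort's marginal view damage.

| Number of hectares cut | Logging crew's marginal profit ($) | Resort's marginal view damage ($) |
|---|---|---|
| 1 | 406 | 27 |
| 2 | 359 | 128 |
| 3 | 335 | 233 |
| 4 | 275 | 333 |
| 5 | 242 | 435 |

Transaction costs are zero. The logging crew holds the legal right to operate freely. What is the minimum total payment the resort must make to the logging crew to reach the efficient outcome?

$517

Left alone the logging crew would choose level 5 (marginal profit stays positive).
Efficient level: k* = 3 (marginal profit ≥ marginal view damage through 3).
The resort must at least cover the logging crew's forgone profit from cutting 5→3: 275 + 242 = 517.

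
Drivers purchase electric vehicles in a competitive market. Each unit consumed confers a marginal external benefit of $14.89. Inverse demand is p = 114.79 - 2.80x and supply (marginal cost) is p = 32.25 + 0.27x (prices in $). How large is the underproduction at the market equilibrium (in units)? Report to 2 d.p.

Market equilibrium (private): 32.25 + 0.27x = 114.79 - 2.80x → x_m = 26.8860.
Social marginal benefit = demand + MEB = 129.68 - 2.80x.
Set SMB = MC: 129.68 - 2.80x = 32.25 + 0.27x → x* = 31.7362.
Gap = |26.8860 − 31.7362| = 4.8502.

4.85 units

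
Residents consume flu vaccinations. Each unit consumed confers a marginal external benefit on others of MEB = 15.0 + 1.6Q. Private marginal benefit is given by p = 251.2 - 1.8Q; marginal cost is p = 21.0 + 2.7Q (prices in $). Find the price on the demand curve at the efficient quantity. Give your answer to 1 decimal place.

Social marginal benefit = demand + MEB = 266.2 - 0.2Q.
Set SMB = MC: 266.2 - 0.2Q = 21.0 + 2.7Q → Q* = 84.5517.
Consumer price on the demand curve at Q*: 251.2 − 1.8×84.5517 = 99.0069.

P = $99.0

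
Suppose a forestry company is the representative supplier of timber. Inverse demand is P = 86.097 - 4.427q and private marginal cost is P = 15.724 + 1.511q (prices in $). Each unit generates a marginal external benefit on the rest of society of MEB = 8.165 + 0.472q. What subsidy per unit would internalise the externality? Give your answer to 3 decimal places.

subsidy = $14.947 per unit

Social marginal cost = private MC − MEB = 7.559 + 1.039q.
Set SMC = demand: 7.559 + 1.039q = 86.097 - 4.427q → q* = 14.3685.
The Pigouvian subsidy equals MEB at q*: 8.165 + 0.472×14.3685 = 14.9469.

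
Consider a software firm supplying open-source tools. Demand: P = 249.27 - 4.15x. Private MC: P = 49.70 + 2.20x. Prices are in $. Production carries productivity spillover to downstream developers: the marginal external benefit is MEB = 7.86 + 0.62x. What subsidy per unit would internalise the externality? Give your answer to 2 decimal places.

Social marginal cost = private MC − MEB = 41.84 + 1.58x.
Set SMC = demand: 41.84 + 1.58x = 249.27 - 4.15x → x* = 36.2007.
The Pigouvian subsidy equals MEB at x*: 7.86 + 0.62×36.2007 = 30.3044.

subsidy = $30.30 per unit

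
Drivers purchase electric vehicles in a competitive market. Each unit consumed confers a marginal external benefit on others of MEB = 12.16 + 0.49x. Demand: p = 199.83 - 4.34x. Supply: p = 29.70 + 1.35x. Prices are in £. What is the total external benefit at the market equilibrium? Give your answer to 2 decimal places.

£582.61

Market equilibrium (private): 29.70 + 1.35x = 199.83 - 4.34x → x_m = 29.8998.
Total external benefit = ∫₀^{x_m} (12.16 + 0.49x) dx = 12.16×29.8998 + ½×0.49×29.8998² = 582.6111.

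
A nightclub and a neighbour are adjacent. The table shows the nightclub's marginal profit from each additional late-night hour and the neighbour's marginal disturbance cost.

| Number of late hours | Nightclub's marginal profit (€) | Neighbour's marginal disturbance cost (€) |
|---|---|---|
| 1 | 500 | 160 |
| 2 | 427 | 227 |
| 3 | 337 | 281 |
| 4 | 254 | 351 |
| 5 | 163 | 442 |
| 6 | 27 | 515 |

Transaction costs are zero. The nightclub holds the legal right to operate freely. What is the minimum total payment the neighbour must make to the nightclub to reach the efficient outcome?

Left alone the nightclub would choose level 6 (marginal profit stays positive).
Efficient level: k* = 3 (marginal profit ≥ marginal disturbance cost through 3).
The neighbour must at least cover the nightclub's forgone profit from cutting 6→3: 254 + 163 + 27 = 444.

€444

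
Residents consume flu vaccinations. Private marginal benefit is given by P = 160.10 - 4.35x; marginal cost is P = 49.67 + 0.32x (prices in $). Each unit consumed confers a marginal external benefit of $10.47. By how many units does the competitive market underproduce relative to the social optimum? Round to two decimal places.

Market equilibrium (private): 49.67 + 0.32x = 160.10 - 4.35x → x_m = 23.6467.
Social marginal benefit = demand + MEB = 170.57 - 4.35x.
Set SMB = MC: 170.57 - 4.35x = 49.67 + 0.32x → x* = 25.8887.
Gap = |23.6467 − 25.8887| = 2.2420.

2.24 units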